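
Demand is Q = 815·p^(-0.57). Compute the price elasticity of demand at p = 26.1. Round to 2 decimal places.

-0.57

For a Cobb–Douglas (constant-elasticity) form Q = A·p^α·…, the elasticity with respect to p equals the exponent α at every point.
Here the exponent on p is -0.57, so the price elasticity of demand is -0.57.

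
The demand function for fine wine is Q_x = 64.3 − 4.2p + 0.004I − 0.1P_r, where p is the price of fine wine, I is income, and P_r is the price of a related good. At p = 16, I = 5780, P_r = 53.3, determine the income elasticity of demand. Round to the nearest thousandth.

At the given point, Q_x = 64.3 − 4.2(16) + 0.004(5780) − 0.1(53.3) = 64.3 − 67.2 + 23.12 − 5.33 = 14.89.
∂Q_x/∂I = +0.004, so E_I = 0.004·(5780/14.89) ≈ 1.553.
E_I > 1: normal good (luxury).

1.553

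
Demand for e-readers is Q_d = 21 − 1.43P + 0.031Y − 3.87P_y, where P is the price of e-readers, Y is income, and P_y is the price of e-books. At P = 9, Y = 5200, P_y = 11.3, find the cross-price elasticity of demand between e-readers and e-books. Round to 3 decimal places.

-0.348

Evaluating quantity at (P, Y, P_y) gives Q_d = 21 − 1.43(9) + 0.031(5200) − 3.87(11.3) = 21 − 12.87 + 161.2 − 43.731 = 125.599.
∂Q_d/∂P_y = −3.87, so E_xy = -3.87·(11.3/125.599) ≈ -0.348.
E_xy < 0: the goods are complements.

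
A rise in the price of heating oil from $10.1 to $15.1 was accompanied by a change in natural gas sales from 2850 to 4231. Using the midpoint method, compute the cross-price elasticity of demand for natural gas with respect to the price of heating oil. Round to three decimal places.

0.983

%ΔQ_x = (4231 − 2850)/[(2850+4231)/2] = 1381/3540.5 ≈ 0.3901.
%ΔP_y = (15.1 − 10.1)/[(10.1+15.1)/2] ≈ 0.3968.
E_xy = 0.3901/0.3968 ≈ 0.983.
E_xy > 0, so natural gas and heating oil are substitutes.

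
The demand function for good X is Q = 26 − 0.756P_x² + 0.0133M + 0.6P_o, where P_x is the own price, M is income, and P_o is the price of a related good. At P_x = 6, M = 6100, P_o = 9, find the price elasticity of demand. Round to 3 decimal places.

-0.638

At the given point, Q = 26 − 0.756(6)² + 0.0133(6100) + 0.6(9) = 26 − 27.216 + 81.13 + 5.4 = 85.314.
∂Q/∂P_x = −2·0.756·P_x = -9.072, so E_p = -9.072·(6/85.314) ≈ -0.638.
|E_p| < 1: demand is inelastic.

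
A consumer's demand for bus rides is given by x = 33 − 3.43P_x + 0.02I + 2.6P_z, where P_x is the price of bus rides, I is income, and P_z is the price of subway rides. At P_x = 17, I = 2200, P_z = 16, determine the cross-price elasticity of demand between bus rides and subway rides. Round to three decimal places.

x = 33 − 3.43(17) + 0.02(2200) + 2.6(16) = 33 − 58.31 + 44 + 41.6 = 60.29.
∂x/∂P_z = +2.6, so E_xy = 2.6·(16/60.29) ≈ 0.690.
E_xy > 0: the goods are substitutes.

0.690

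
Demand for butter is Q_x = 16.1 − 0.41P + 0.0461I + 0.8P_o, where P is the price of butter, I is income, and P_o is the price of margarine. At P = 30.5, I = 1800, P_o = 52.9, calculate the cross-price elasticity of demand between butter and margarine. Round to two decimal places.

Substituting, Q_x = 16.1 − 0.41(30.5) + 0.0461(1800) + 0.8(52.9) = 16.1 − 12.505 + 82.98 + 42.32 = 128.895.
∂Q_x/∂P_o = +0.8, so E_xy = 0.8·(52.9/128.895) ≈ 0.33.
E_xy > 0: the goods are substitutes.

0.33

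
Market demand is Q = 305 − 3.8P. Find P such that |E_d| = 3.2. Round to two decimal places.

61.15

Set −bP/(a − bP) = −3.2 ⇒ bP = 3.2(a − bP) ⇒ bP(1+3.2) = 3.2·a.
P = 3.2·305/(3.8·4.2) ≈ 61.15.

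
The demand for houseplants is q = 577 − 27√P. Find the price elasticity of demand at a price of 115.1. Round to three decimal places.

At P = 115.1, q = 287.3314.
dq/dP = −27/(2√P) = −27/(2·10.7285).
Point elasticity E = (dq/dP)·(P/q) = -1.2583 × 115.1/287.3314 ≈ -0.504.
|E| < 1, so demand is inelastic at this price.

-0.504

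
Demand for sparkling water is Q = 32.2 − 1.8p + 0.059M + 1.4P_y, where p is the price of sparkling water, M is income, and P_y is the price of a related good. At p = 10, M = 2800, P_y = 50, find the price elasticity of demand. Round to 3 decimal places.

-0.072

Q = 32.2 − 1.8(10) + 0.059(2800) + 1.4(50) = 32.2 − 18 + 165.2 + 70 = 249.4.
∂Q/∂p = −1.8, so E_p = (−1.8)·(10/249.4) ≈ -0.072.
|E_p| < 1: demand is inelastic.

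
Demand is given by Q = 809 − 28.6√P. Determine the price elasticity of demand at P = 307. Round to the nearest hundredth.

At P = 307, Q = 307.8875.
dQ/dP = −28.6/(2√P) = −28.6/(2·17.5214).
Point elasticity E = (dQ/dP)·(P/Q) = -0.8161 × 307/307.8875 ≈ -0.81.
|E| < 1, so demand is inelastic at this price.

-0.81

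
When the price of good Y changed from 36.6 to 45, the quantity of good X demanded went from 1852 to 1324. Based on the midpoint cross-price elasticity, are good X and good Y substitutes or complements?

%ΔQ_x = (1324 − 1852)/[(1852+1324)/2] = -528/1588 ≈ -0.3325.
%ΔP_y = (45 − 36.6)/[(36.6+45)/2] ≈ 0.2059.
E_xy = -0.3325/0.2059 ≈ -1.615.
E_xy < 0, so the goods are complements.

complements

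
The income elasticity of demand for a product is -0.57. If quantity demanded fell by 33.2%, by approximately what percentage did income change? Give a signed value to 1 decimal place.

58.2

%ΔQ ≈ E × %ΔI ⇒ %ΔI = %ΔQ / E = (-33.2%)/(-0.57) ≈ 58.2%.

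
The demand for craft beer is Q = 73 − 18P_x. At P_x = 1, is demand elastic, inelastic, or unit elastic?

inelastic

At P_x = 1, Q = 55.
dQ/dP_x = −18.
Point elasticity E = (dQ/dP_x)·(P_x/Q) = -18 × 1/55 ≈ -0.327.
|E| ≈ 0.327 < 1, so demand is inelastic.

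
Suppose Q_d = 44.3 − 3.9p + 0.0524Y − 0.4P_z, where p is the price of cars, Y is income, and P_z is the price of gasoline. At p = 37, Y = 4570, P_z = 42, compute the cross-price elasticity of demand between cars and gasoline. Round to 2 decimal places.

Substituting, Q_d = 44.3 − 3.9(37) + 0.0524(4570) − 0.4(42) = 44.3 − 144.3 + 239.468 − 16.8 = 122.668.
∂Q_d/∂P_z = −0.4, so E_xy = -0.4·(42/122.668) ≈ -0.14.
E_xy < 0: the goods are complements.

-0.14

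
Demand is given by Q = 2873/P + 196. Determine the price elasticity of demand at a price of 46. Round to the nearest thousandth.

At P = 46, Q = 258.4565.
dQ/dP = −2873/P² = −1.3578.
Point elasticity E = (dQ/dP)·(P/Q) = -1.3578 × 46/258.4565 ≈ -0.242.
|E| < 1, so demand is inelastic at this price.

-0.242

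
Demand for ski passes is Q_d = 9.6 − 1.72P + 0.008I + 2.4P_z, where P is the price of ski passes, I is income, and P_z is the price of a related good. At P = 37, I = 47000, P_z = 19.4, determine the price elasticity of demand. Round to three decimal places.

At the given point, Q_d = 9.6 − 1.72(37) + 0.008(47000) + 2.4(19.4) = 9.6 − 63.64 + 376 + 46.56 = 368.52.
∂Q_d/∂P = −1.72, so E_p = (−1.72)·(37/368.52) ≈ -0.173.
|E_p| < 1: demand is inelastic.

-0.173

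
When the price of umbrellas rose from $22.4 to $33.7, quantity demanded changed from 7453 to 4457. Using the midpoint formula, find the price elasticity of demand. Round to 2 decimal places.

%Δq = (4457 − 7453)/[(7453 + 4457)/2] = -2996/5955 ≈ -0.5031.
%Δp = (33.7 − 22.4)/[(22.4 + 33.7)/2] = 11.3/28.05 ≈ 0.4029.
Arc elasticity E = %Δq/%Δp ≈ -0.5031/0.4029 ≈ -1.25.
|E| > 1: demand is elastic over this range.

-1.25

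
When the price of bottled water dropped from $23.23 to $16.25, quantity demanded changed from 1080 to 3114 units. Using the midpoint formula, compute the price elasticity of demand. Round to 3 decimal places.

%Δq = (3114 − 1080)/[(1080 + 3114)/2] = 2034/2097 ≈ 0.9700.
%Δp = (16.25 − 23.23)/[(23.23 + 16.25)/2] = -6.98/19.74 ≈ -0.3536.
Arc elasticity E = %Δq/%Δp ≈ 0.9700/-0.3536 ≈ -2.743.
|E| > 1: demand is elastic over this range.

-2.743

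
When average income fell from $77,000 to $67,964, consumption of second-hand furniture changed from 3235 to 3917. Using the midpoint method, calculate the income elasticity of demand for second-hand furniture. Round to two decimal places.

%ΔQ = (3917 − 3235)/[(3235+3917)/2] = 682/3576 ≈ 0.1907.
%ΔI = (67,964 − 77,000)/[(77,000+67,964)/2] = -9036/72482 ≈ -0.1247.
E_I = %ΔQ/%ΔI ≈ -1.53.
E_I < 0: inferior good.

-1.53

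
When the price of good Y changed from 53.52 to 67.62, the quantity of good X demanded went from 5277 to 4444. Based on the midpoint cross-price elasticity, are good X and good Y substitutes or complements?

%ΔQ_x = (4444 − 5277)/[(5277+4444)/2] = -833/4860.5 ≈ -0.1714.
%ΔP_y = (67.62 − 53.52)/[(53.52+67.62)/2] ≈ 0.2328.
E_xy = -0.1714/0.2328 ≈ -0.736.
E_xy < 0, so the goods are complements.

complements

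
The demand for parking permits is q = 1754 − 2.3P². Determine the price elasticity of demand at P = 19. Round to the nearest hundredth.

-1.80

At P = 19, q = 923.7.
dq/dP = −2·2.3·P = −87.4.
Point elasticity E = (dq/dP)·(P/q) = -87.4 × 19/923.7 ≈ -1.80.
|E| > 1, so demand is elastic at this price.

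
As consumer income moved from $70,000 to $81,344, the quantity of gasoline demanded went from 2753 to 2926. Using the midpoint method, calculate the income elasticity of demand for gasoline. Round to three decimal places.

0.406

%ΔQ = (2926 − 2753)/[(2753+2926)/2] = 173/2839.5 ≈ 0.0609.
%ΔI = (81,344 − 70,000)/[(70,000+81,344)/2] = 11344/75672 ≈ 0.1499.
E_I = %ΔQ/%ΔI ≈ 0.406.
E_I ∈ (0,1): normal good (necessity).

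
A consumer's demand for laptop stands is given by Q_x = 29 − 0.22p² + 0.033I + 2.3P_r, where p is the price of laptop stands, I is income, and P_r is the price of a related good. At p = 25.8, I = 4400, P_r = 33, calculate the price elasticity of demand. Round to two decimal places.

First evaluate Q_x: 29 − 0.22(25.8)² + 0.033(4400) + 2.3(33) = 29 − 146.4408 + 145.2 + 75.9 = 103.6592.
∂Q_x/∂p = −2·0.22·p = -11.352, so E_p = -11.352·(25.8/103.6592) ≈ -2.83.
|E_p| > 1: demand is elastic.

-2.83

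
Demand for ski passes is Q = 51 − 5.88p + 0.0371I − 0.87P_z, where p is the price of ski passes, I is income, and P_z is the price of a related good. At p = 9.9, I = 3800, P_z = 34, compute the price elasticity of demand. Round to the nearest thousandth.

Q = 51 − 5.88(9.9) + 0.0371(3800) − 0.87(34) = 51 − 58.212 + 140.98 − 29.58 = 104.188.
∂Q/∂p = −5.88, so E_p = (−5.88)·(9.9/104.188) ≈ -0.559.
|E_p| < 1: demand is inelastic.

-0.559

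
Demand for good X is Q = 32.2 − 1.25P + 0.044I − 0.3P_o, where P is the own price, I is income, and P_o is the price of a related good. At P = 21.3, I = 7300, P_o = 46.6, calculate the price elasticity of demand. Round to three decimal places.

-0.085

At the given point, Q = 32.2 − 1.25(21.3) + 0.044(7300) − 0.3(46.6) = 32.2 − 26.625 + 321.2 − 13.98 = 312.795.
∂Q/∂P = −1.25, so E_p = (−1.25)·(21.3/312.795) ≈ -0.085.
|E_p| < 1: demand is inelastic.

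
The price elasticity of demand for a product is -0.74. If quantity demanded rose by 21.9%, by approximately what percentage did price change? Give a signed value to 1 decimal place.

%ΔQ ≈ E × %ΔP ⇒ %ΔP = %ΔQ / E = (21.9%)/(-0.74) ≈ -29.6%.

-29.6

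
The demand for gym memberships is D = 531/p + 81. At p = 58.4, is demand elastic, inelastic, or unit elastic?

At p = 58.4, D = 90.0925.
dD/dp = −531/p² = −0.1557.
Point elasticity E = (dD/dp)·(p/D) = -0.1557 × 58.4/90.0925 ≈ -0.101.
|E| ≈ 0.101 < 1, so demand is inelastic.

inelastic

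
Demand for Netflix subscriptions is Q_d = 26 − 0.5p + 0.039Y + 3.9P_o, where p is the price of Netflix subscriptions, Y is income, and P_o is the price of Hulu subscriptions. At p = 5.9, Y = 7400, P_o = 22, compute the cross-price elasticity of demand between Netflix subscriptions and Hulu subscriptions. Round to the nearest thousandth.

First evaluate Q_d: 26 − 0.5(5.9) + 0.039(7400) + 3.9(22) = 26 − 2.95 + 288.6 + 85.8 = 397.45.
∂Q_d/∂P_o = +3.9, so E_xy = 3.9·(22/397.45) ≈ 0.216.
E_xy > 0: the goods are substitutes.

0.216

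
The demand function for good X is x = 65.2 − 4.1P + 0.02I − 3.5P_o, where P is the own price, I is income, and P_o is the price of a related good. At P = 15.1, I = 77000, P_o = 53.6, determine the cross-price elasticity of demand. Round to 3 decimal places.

First evaluate x: 65.2 − 4.1(15.1) + 0.02(77000) − 3.5(53.6) = 65.2 − 61.91 + 1540 − 187.6 = 1355.69.
∂x/∂P_o = −3.5, so E_xy = -3.5·(53.6/1355.69) ≈ -0.138.
E_xy < 0: the goods are complements.

-0.138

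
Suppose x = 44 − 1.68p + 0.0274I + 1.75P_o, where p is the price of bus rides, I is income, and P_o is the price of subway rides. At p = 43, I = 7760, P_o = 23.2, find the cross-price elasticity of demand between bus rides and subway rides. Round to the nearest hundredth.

0.18

Evaluating quantity at (p, I, P_o) gives x = 44 − 1.68(43) + 0.0274(7760) + 1.75(23.2) = 44 − 72.24 + 212.624 + 40.6 = 224.984.
∂x/∂P_o = +1.75, so E_xy = 1.75·(23.2/224.984) ≈ 0.18.
E_xy > 0: the goods are substitutes.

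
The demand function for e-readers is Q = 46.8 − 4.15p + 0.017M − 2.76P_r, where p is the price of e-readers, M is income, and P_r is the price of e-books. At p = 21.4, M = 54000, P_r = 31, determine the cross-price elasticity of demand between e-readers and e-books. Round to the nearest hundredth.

At the given point, Q = 46.8 − 4.15(21.4) + 0.017(54000) − 2.76(31) = 46.8 − 88.81 + 918 − 85.56 = 790.43.
∂Q/∂P_r = −2.76, so E_xy = -2.76·(31/790.43) ≈ -0.11.
E_xy < 0: the goods are complements.

-0.11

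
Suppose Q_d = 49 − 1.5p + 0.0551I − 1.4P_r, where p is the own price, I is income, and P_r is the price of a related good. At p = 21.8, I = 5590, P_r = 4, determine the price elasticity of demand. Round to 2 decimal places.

Q_d = 49 − 1.5(21.8) + 0.0551(5590) − 1.4(4) = 49 − 32.7 + 308.009 − 5.6 = 318.709.
∂Q_d/∂p = −1.5, so E_p = (−1.5)·(21.8/318.709) ≈ -0.10.
|E_p| < 1: demand is inelastic.

-0.10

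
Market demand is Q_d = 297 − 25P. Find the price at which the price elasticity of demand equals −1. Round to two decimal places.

5.94

For linear demand Q_d = a − bP, E = −bP/(a − bP). |E| = 1 ⇒ bP = a − bP ⇒ P = a/(2b).
P = 297/(2·25) = 5.94.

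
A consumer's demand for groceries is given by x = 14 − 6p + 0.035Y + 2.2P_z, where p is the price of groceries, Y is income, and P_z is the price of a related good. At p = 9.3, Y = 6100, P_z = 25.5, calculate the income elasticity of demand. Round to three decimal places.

Substituting, x = 14 − 6(9.3) + 0.035(6100) + 2.2(25.5) = 14 − 55.8 + 213.5 + 56.1 = 227.8.
∂x/∂Y = +0.035, so E_I = 0.035·(6100/227.8) ≈ 0.937.
E_I ∈ (0,1): normal good (necessity).

0.937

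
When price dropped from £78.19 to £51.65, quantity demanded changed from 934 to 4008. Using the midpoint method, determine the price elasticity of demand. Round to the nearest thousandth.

%Δq = (4008 − 934)/[(934 + 4008)/2] = 3074/2471 ≈ 1.2440.
%ΔP = (51.65 − 78.19)/[(78.19 + 51.65)/2] = -26.54/64.92 ≈ -0.4088.
Arc elasticity E = %Δq/%ΔP ≈ 1.2440/-0.4088 ≈ -3.043.
|E| > 1: demand is elastic over this range.

-3.043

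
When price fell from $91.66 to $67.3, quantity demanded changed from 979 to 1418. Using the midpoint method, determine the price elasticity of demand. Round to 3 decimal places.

%ΔQ = (1418 − 979)/[(979 + 1418)/2] = 439/1198.5 ≈ 0.3663.
%ΔP = (67.3 − 91.66)/[(91.66 + 67.3)/2] = -24.36/79.48 ≈ -0.3065.
Arc elasticity E = %ΔQ/%ΔP ≈ 0.3663/-0.3065 ≈ -1.195.
|E| > 1: demand is elastic over this range.

-1.195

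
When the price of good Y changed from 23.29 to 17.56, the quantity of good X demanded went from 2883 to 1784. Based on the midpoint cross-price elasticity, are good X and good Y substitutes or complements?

%ΔQ_x = (1784 − 2883)/[(2883+1784)/2] = -1099/2333.5 ≈ -0.4710.
%ΔP_y = (17.56 − 23.29)/[(23.29+17.56)/2] ≈ -0.2805.
E_xy = -0.4710/-0.2805 ≈ 1.679.
E_xy > 0, so the goods are substitutes.

substitutes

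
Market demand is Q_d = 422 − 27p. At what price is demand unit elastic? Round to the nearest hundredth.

7.81

For linear demand Q_d = a − bp, E = −bp/(a − bp). |E| = 1 ⇒ bp = a − bp ⇒ p = a/(2b).
p = 422/(2·27) ≈ 7.81.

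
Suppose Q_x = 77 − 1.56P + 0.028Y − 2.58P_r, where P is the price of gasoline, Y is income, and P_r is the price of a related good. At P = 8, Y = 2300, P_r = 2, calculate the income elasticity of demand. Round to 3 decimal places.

Evaluating quantity at (P, Y, P_r) gives Q_x = 77 − 1.56(8) + 0.028(2300) − 2.58(2) = 77 − 12.48 + 64.4 − 5.16 = 123.76.
∂Q_x/∂Y = +0.028, so E_I = 0.028·(2300/123.76) ≈ 0.520.
E_I ∈ (0,1): normal good (necessity).

0.520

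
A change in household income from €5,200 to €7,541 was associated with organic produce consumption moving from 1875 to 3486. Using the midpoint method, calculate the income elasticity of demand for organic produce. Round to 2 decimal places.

1.64

%ΔQ = (3486 − 1875)/[(1875+3486)/2] = 1611/2680.5 ≈ 0.6010.
%ΔY = (7,541 − 5,200)/[(5,200+7,541)/2] = 2341/6370.5 ≈ 0.3675.
E_I = %ΔQ/%ΔY ≈ 1.64.
E_I > 1: normal good (luxury).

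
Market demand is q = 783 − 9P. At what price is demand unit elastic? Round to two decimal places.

For linear demand q = a − bP, E = −bP/(a − bP). |E| = 1 ⇒ bP = a − bP ⇒ P = a/(2b).
P = 783/(2·9) = 43.50.

43.50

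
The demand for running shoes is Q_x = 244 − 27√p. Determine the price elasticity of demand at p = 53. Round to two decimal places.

-2.07

At p = 53, Q_x = 47.437.
dQ_x/dp = −27/(2√p) = −27/(2·7.2801).
Point elasticity E = (dQ_x/dp)·(p/Q_x) = -1.8544 × 53/47.437 ≈ -2.07.
|E| > 1, so demand is elastic at this price.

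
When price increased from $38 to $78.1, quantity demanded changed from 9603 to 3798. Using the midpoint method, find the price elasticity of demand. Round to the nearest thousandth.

-1.254

%ΔQ = (3798 − 9603)/[(9603 + 3798)/2] = -5805/6700.5 ≈ -0.8664.
%Δp = (78.1 − 38)/[(38 + 78.1)/2] = 40.1/58.05 ≈ 0.6908.
Arc elasticity E = %ΔQ/%Δp ≈ -0.8664/0.6908 ≈ -1.254.
|E| > 1: demand is elastic over this range.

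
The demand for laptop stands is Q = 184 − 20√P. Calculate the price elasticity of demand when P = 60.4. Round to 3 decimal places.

At P = 60.4, Q = 28.5651.
dQ/dP = −20/(2√P) = −20/(2·7.7717).
Point elasticity E = (dQ/dP)·(P/Q) = -1.2867 × 60.4/28.5651 ≈ -2.721.
|E| > 1, so demand is elastic at this price.

-2.721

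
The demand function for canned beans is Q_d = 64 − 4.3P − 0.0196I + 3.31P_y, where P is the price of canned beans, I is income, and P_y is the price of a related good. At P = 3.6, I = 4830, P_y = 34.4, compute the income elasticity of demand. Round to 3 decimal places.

Evaluating quantity at (P, I, P_y) gives Q_d = 64 − 4.3(3.6) − 0.0196(4830) + 3.31(34.4) = 64 − 15.48 − 94.668 + 113.864 = 67.716.
∂Q_d/∂I = −0.0196, so E_I = -0.0196·(4830/67.716) ≈ -1.398.
E_I < 0: inferior good.

-1.398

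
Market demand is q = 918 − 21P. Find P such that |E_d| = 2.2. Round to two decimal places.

30.05

Set −bP/(a − bP) = −2.2 ⇒ bP = 2.2(a − bP) ⇒ bP(1+2.2) = 2.2·a.
P = 2.2·918/(21·3.2) ≈ 30.05.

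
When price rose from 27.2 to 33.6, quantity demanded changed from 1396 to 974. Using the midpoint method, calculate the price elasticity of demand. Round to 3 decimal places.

-1.692

%ΔQ = (974 − 1396)/[(1396 + 974)/2] = -422/1185 ≈ -0.3561.
%Δp = (33.6 − 27.2)/[(27.2 + 33.6)/2] = 6.4/30.4 ≈ 0.2105.
Arc elasticity E = %ΔQ/%Δp ≈ -0.3561/0.2105 ≈ -1.692.
|E| > 1: demand is elastic over this range.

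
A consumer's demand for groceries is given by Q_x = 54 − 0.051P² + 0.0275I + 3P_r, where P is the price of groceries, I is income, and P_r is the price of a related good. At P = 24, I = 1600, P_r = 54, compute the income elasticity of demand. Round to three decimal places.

First evaluate Q_x: 54 − 0.051(24)² + 0.0275(1600) + 3(54) = 54 − 29.376 + 44 + 162 = 230.624.
∂Q_x/∂I = +0.0275, so E_I = 0.0275·(1600/230.624) ≈ 0.191.
E_I ∈ (0,1): normal good (necessity).

0.191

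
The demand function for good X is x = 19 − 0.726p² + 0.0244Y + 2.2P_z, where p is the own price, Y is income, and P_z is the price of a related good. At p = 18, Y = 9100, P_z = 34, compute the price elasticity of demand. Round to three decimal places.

First evaluate x: 19 − 0.726(18)² + 0.0244(9100) + 2.2(34) = 19 − 235.224 + 222.04 + 74.8 = 80.616.
∂x/∂p = −2·0.726·p = -26.136, so E_p = -26.136·(18/80.616) ≈ -5.836.
|E_p| > 1: demand is elastic.

-5.836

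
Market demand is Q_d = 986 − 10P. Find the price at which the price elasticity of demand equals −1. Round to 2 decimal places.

49.30

For linear demand Q_d = a − bP, E = −bP/(a − bP). |E| = 1 ⇒ bP = a − bP ⇒ P = a/(2b).
P = 986/(2·10) = 49.30.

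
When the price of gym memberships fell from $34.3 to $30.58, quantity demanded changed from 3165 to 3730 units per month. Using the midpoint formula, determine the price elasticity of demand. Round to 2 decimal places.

%ΔQ = (3730 − 3165)/[(3165 + 3730)/2] = 565/3447.5 ≈ 0.1639.
%ΔP = (30.58 − 34.3)/[(34.3 + 30.58)/2] = -3.72/32.44 ≈ -0.1147.
Arc elasticity E = %ΔQ/%ΔP ≈ 0.1639/-0.1147 ≈ -1.43.
|E| > 1: demand is elastic over this range.

-1.43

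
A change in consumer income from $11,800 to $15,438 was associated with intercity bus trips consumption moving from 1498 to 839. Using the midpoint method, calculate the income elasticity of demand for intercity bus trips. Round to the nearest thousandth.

%ΔQ = (839 − 1498)/[(1498+839)/2] = -659/1168.5 ≈ -0.5640.
%ΔY = (15,438 − 11,800)/[(11,800+15,438)/2] = 3638/13619 ≈ 0.2671.
E_I = %ΔQ/%ΔY ≈ -2.111.
E_I < 0: inferior good.

-2.111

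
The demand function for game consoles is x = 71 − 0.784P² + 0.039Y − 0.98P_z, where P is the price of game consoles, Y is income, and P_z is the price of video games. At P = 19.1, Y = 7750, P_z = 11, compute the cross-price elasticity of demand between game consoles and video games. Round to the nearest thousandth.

-0.141

x = 71 − 0.784(19.1)² + 0.039(7750) − 0.98(11) = 71 − 286.011 + 302.25 − 10.78 = 76.459.
∂x/∂P_z = −0.98, so E_xy = -0.98·(11/76.459) ≈ -0.141.
E_xy < 0: the goods are complements.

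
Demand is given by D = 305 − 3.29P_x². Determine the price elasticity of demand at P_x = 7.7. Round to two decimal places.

-3.55

At P_x = 7.7, D = 109.9359.
dD/dP_x = −2·3.29·P_x = −50.666.
Point elasticity E = (dD/dP_x)·(P_x/D) = -50.666 × 7.7/109.9359 ≈ -3.55.
|E| > 1, so demand is elastic at this price.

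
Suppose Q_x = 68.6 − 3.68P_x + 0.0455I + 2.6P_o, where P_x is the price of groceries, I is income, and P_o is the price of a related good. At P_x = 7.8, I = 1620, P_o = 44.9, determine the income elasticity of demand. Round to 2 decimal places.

Evaluating quantity at (P_x, I, P_o) gives Q_x = 68.6 − 3.68(7.8) + 0.0455(1620) + 2.6(44.9) = 68.6 − 28.704 + 73.71 + 116.74 = 230.346.
∂Q_x/∂I = +0.0455, so E_I = 0.0455·(1620/230.346) ≈ 0.32.
E_I ∈ (0,1): normal good (necessity).

0.32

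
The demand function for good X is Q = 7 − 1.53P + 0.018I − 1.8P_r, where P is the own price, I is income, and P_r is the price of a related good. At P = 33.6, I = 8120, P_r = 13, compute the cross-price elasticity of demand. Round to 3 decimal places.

-0.299

First evaluate Q: 7 − 1.53(33.6) + 0.018(8120) − 1.8(13) = 7 − 51.408 + 146.16 − 23.4 = 78.352.
∂Q/∂P_r = −1.8, so E_xy = -1.8·(13/78.352) ≈ -0.299.
E_xy < 0: the goods are complements.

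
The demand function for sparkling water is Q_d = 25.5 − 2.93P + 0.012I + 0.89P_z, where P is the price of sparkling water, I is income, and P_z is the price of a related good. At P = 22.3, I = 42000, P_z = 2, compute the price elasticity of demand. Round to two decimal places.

At the given point, Q_d = 25.5 − 2.93(22.3) + 0.012(42000) + 0.89(2) = 25.5 − 65.339 + 504 + 1.78 = 465.941.
∂Q_d/∂P = −2.93, so E_p = (−2.93)·(22.3/465.941) ≈ -0.14.
|E_p| < 1: demand is inelastic.

-0.14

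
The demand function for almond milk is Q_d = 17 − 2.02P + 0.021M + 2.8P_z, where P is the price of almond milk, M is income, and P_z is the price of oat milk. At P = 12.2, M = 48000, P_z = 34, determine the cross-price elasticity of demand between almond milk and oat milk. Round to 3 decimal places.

Evaluating quantity at (P, M, P_z) gives Q_d = 17 − 2.02(12.2) + 0.021(48000) + 2.8(34) = 17 − 24.644 + 1008 + 95.2 = 1095.556.
∂Q_d/∂P_z = +2.8, so E_xy = 2.8·(34/1095.556) ≈ 0.087.
E_xy > 0: the goods are substitutes.

0.087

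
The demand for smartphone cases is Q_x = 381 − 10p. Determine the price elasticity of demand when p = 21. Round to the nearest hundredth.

At p = 21, Q_x = 171.
dQ_x/dp = −10.
Point elasticity E = (dQ_x/dp)·(p/Q_x) = -10 × 21/171 ≈ -1.23.
|E| > 1, so demand is elastic at this price.

-1.23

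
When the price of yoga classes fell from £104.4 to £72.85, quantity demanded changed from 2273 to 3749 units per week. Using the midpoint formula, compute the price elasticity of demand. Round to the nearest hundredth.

-1.38

%ΔQ = (3749 − 2273)/[(2273 + 3749)/2] = 1476/3011 ≈ 0.4902.
%ΔP = (72.85 − 104.4)/[(104.4 + 72.85)/2] = -31.55/88.625 ≈ -0.3560.
Arc elasticity E = %ΔQ/%ΔP ≈ 0.4902/-0.3560 ≈ -1.38.
|E| > 1: demand is elastic over this range.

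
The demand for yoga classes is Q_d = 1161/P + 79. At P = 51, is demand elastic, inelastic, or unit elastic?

inelastic

At P = 51, Q_d = 101.7647.
dQ_d/dP = −1161/P² = −0.4464.
Point elasticity E = (dQ_d/dP)·(P/Q_d) = -0.4464 × 51/101.7647 ≈ -0.224.
|E| ≈ 0.224 < 1, so demand is inelastic.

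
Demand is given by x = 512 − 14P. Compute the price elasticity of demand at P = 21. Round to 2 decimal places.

At P = 21, x = 218.
dx/dP = −14.
Point elasticity E = (dx/dP)·(P/x) = -14 × 21/218 ≈ -1.35.
|E| > 1, so demand is elastic at this price.

-1.35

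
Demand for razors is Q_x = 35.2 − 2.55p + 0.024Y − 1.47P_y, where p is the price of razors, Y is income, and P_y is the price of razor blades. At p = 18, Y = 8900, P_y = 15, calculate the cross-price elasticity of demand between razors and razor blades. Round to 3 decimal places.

-0.122

Q_x = 35.2 − 2.55(18) + 0.024(8900) − 1.47(15) = 35.2 − 45.9 + 213.6 − 22.05 = 180.85.
∂Q_x/∂P_y = −1.47, so E_xy = -1.47·(15/180.85) ≈ -0.122.
E_xy < 0: the goods are complements.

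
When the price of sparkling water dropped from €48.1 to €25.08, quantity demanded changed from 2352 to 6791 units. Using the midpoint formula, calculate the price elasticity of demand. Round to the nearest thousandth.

%ΔQ = (6791 − 2352)/[(2352 + 6791)/2] = 4439/4571.5 ≈ 0.9710.
%Δp = (25.08 − 48.1)/[(48.1 + 25.08)/2] = -23.02/36.59 ≈ -0.6291.
Arc elasticity E = %ΔQ/%Δp ≈ 0.9710/-0.6291 ≈ -1.543.
|E| > 1: demand is elastic over this range.

-1.543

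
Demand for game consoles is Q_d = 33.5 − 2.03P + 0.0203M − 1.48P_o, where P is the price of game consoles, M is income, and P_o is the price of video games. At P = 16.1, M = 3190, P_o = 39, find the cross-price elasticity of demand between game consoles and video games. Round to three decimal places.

-7.349

Evaluating quantity at (P, M, P_o) gives Q_d = 33.5 − 2.03(16.1) + 0.0203(3190) − 1.48(39) = 33.5 − 32.683 + 64.757 − 57.72 = 7.854.
∂Q_d/∂P_o = −1.48, so E_xy = -1.48·(39/7.854) ≈ -7.349.
E_xy < 0: the goods are complements.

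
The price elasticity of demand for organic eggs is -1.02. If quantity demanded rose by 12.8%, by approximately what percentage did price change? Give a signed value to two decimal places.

-12.55

%ΔQ ≈ E × %ΔP ⇒ %ΔP = %ΔQ / E = (12.8%)/(-1.02) ≈ -12.55%.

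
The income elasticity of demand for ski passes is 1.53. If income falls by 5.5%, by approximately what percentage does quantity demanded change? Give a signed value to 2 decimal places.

-8.42

%ΔQ ≈ E × %ΔI = (1.53) × (-5.5%) ≈ -8.42%.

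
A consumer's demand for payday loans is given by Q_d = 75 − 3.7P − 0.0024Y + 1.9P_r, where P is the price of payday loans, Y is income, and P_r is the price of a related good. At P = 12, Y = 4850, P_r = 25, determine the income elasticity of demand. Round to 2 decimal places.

Evaluating quantity at (P, Y, P_r) gives Q_d = 75 − 3.7(12) − 0.0024(4850) + 1.9(25) = 75 − 44.4 − 11.64 + 47.5 = 66.46.
∂Q_d/∂Y = −0.0024, so E_I = -0.0024·(4850/66.46) ≈ -0.18.
E_I < 0: inferior good.

-0.18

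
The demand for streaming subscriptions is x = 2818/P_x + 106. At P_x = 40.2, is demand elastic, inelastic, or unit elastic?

At P_x = 40.2, x = 176.0995.
dx/dP_x = −2818/P_x² = −1.7438.
Point elasticity E = (dx/dP_x)·(P_x/x) = -1.7438 × 40.2/176.0995 ≈ -0.398.
|E| ≈ 0.398 < 1, so demand is inelastic.

inelastic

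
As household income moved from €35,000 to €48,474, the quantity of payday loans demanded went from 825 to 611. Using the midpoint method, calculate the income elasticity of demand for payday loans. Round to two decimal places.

%ΔQ = (611 − 825)/[(825+611)/2] = -214/718 ≈ -0.2981.
%ΔI = (48,474 − 35,000)/[(35,000+48,474)/2] = 13474/41737 ≈ 0.3228.
E_I = %ΔQ/%ΔI ≈ -0.92.
E_I < 0: inferior good.

-0.92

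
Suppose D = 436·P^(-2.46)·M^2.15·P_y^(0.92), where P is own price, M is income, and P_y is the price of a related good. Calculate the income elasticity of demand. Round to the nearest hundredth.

For a Cobb–Douglas (constant-elasticity) form D = A·M^α·…, the elasticity with respect to M equals the exponent α at every point.
Here the exponent on M is 2.15, so the income elasticity of demand is 2.15.

2.15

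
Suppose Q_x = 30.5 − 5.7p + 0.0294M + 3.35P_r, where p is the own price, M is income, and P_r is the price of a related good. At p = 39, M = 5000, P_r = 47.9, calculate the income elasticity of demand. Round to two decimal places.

1.27

Substituting, Q_x = 30.5 − 5.7(39) + 0.0294(5000) + 3.35(47.9) = 30.5 − 222.3 + 147 + 160.465 = 115.665.
∂Q_x/∂M = +0.0294, so E_I = 0.0294·(5000/115.665) ≈ 1.27.
E_I > 1: normal good (luxury).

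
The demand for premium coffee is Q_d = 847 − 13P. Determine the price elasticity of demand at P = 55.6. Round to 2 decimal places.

At P = 55.6, Q_d = 124.2.
dQ_d/dP = −13.
Point elasticity E = (dQ_d/dP)·(P/Q_d) = -13 × 55.6/124.2 ≈ -5.82.
|E| > 1, so demand is elastic at this price.

-5.82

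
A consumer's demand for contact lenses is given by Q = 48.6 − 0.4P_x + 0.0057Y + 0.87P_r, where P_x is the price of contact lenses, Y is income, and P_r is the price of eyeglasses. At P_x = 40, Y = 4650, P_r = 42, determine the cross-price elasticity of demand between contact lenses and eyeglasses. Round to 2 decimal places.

0.38

Substituting, Q = 48.6 − 0.4(40) + 0.0057(4650) + 0.87(42) = 48.6 − 16 + 26.505 + 36.54 = 95.645.
∂Q/∂P_r = +0.87, so E_xy = 0.87·(42/95.645) ≈ 0.38.
E_xy > 0: the goods are substitutes.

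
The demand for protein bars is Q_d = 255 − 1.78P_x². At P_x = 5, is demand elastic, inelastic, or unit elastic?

inelastic

At P_x = 5, Q_d = 210.5.
dQ_d/dP_x = −2·1.78·P_x = −17.8.
Point elasticity E = (dQ_d/dP_x)·(P_x/Q_d) = -17.8 × 5/210.5 ≈ -0.423.
|E| ≈ 0.423 < 1, so demand is inelastic.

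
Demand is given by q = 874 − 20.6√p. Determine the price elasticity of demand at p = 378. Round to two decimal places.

-0.42

At p = 378, q = 473.4902.
dq/dp = −20.6/(2√p) = −20.6/(2·19.4422).
Point elasticity E = (dq/dp)·(p/q) = -0.5298 × 378/473.4902 ≈ -0.42.
|E| < 1, so demand is inelastic at this price.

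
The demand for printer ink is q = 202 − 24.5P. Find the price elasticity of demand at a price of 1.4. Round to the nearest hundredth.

At P = 1.4, q = 167.7.
dq/dP = −24.5.
Point elasticity E = (dq/dP)·(P/q) = -24.5 × 1.4/167.7 ≈ -0.20.
|E| < 1, so demand is inelastic at this price.

-0.20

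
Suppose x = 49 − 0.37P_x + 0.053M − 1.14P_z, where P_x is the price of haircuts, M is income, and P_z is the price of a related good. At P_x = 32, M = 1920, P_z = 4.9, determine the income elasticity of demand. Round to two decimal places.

0.76

At the given point, x = 49 − 0.37(32) + 0.053(1920) − 1.14(4.9) = 49 − 11.84 + 101.76 − 5.586 = 133.334.
∂x/∂M = +0.053, so E_I = 0.053·(1920/133.334) ≈ 0.76.
E_I ∈ (0,1): normal good (necessity).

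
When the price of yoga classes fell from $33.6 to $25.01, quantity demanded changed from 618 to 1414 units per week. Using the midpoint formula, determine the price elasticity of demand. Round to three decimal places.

%Δq = (1414 − 618)/[(618 + 1414)/2] = 796/1016 ≈ 0.7835.
%ΔP = (25.01 − 33.6)/[(33.6 + 25.01)/2] = -8.59/29.305 ≈ -0.2931.
Arc elasticity E = %Δq/%ΔP ≈ 0.7835/-0.2931 ≈ -2.673.
|E| > 1: demand is elastic over this range.

-2.673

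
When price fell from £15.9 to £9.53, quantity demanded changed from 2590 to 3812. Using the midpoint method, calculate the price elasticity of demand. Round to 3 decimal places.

%Δq = (3812 − 2590)/[(2590 + 3812)/2] = 1222/3201 ≈ 0.3818.
%Δp = (9.53 − 15.9)/[(15.9 + 9.53)/2] = -6.37/12.715 ≈ -0.5010.
Arc elasticity E = %Δq/%Δp ≈ 0.3818/-0.5010 ≈ -0.762.
|E| < 1: demand is inelastic over this range.

-0.762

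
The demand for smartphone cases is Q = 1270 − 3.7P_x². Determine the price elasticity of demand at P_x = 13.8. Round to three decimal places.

-2.493

At P_x = 13.8, Q = 565.372.
dQ/dP_x = −2·3.7·P_x = −102.12.
Point elasticity E = (dQ/dP_x)·(P_x/Q) = -102.12 × 13.8/565.372 ≈ -2.493.
|E| > 1, so demand is elastic at this price.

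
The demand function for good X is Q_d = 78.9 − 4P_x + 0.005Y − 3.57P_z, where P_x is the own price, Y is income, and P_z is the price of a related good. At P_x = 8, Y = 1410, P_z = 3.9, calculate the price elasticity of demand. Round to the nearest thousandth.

-0.799

Evaluating quantity at (P_x, Y, P_z) gives Q_d = 78.9 − 4(8) + 0.005(1410) − 3.57(3.9) = 78.9 − 32 + 7.05 − 13.923 = 40.027.
∂Q_d/∂P_x = −4, so E_p = (−4)·(8/40.027) ≈ -0.799.
|E_p| < 1: demand is inelastic.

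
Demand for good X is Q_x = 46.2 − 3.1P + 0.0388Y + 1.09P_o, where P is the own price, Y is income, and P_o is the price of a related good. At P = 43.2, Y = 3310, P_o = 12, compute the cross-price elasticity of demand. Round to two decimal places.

0.24

At the given point, Q_x = 46.2 − 3.1(43.2) + 0.0388(3310) + 1.09(12) = 46.2 − 133.92 + 128.428 + 13.08 = 53.788.
∂Q_x/∂P_o = +1.09, so E_xy = 1.09·(12/53.788) ≈ 0.24.
E_xy > 0: the goods are substitutes.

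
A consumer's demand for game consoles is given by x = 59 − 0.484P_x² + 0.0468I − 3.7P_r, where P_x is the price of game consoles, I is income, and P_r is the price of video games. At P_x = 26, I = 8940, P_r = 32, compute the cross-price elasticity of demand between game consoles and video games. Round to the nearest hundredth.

First evaluate x: 59 − 0.484(26)² + 0.0468(8940) − 3.7(32) = 59 − 327.184 + 418.392 − 118.4 = 31.808.
∂x/∂P_r = −3.7, so E_xy = -3.7·(32/31.808) ≈ -3.72.
E_xy < 0: the goods are complements.

-3.72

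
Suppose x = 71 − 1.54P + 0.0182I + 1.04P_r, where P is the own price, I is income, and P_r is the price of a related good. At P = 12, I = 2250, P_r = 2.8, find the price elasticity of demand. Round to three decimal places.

First evaluate x: 71 − 1.54(12) + 0.0182(2250) + 1.04(2.8) = 71 − 18.48 + 40.95 + 2.912 = 96.382.
∂x/∂P = −1.54, so E_p = (−1.54)·(12/96.382) ≈ -0.192.
|E_p| < 1: demand is inelastic.

-0.192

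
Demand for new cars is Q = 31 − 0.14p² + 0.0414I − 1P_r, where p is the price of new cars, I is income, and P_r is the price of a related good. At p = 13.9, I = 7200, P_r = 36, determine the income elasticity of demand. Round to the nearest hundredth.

1.12

Substituting, Q = 31 − 0.14(13.9)² + 0.0414(7200) − 1(36) = 31 − 27.0494 + 298.08 − 36 = 266.0306.
∂Q/∂I = +0.0414, so E_I = 0.0414·(7200/266.0306) ≈ 1.12.
E_I > 1: normal good (luxury).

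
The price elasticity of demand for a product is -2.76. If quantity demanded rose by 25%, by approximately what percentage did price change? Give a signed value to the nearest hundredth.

%ΔQ ≈ E × %ΔP ⇒ %ΔP = %ΔQ / E = (25%)/(-2.76) ≈ -9.06%.

-9.06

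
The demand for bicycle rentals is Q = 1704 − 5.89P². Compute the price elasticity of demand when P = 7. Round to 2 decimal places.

At P = 7, Q = 1415.39.
dQ/dP = −2·5.89·P = −82.46.
Point elasticity E = (dQ/dP)·(P/Q) = -82.46 × 7/1415.39 ≈ -0.41.
|E| < 1, so demand is inelastic at this price.

-0.41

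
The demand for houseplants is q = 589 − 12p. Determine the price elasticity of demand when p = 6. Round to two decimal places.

-0.14

At p = 6, q = 517.
dq/dp = −12.
Point elasticity E = (dq/dp)·(p/q) = -12 × 6/517 ≈ -0.14.
|E| < 1, so demand is inelastic at this price.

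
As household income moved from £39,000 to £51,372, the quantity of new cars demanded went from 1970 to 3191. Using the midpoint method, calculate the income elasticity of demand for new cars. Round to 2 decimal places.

1.73

%ΔQ = (3191 − 1970)/[(1970+3191)/2] = 1221/2580.5 ≈ 0.4732.
%ΔI = (51,372 − 39,000)/[(39,000+51,372)/2] = 12372/45186 ≈ 0.2738.
E_I = %ΔQ/%ΔI ≈ 1.73.
E_I > 1: normal good (luxury).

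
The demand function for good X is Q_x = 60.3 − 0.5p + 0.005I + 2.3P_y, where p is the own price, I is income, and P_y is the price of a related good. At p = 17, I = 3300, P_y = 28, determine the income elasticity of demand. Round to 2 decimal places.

First evaluate Q_x: 60.3 − 0.5(17) + 0.005(3300) + 2.3(28) = 60.3 − 8.5 + 16.5 + 64.4 = 132.7.
∂Q_x/∂I = +0.005, so E_I = 0.005·(3300/132.7) ≈ 0.12.
E_I ∈ (0,1): normal good (necessity).

0.12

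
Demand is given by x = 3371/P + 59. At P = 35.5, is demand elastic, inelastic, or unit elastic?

inelastic

At P = 35.5, x = 153.9577.
dx/dP = −3371/P² = −2.6749.
Point elasticity E = (dx/dP)·(P/x) = -2.6749 × 35.5/153.9577 ≈ -0.617.
|E| ≈ 0.617 < 1, so demand is inelastic.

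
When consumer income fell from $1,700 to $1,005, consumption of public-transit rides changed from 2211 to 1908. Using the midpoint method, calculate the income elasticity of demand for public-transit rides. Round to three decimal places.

%ΔQ = (1908 − 2211)/[(2211+1908)/2] = -303/2059.5 ≈ -0.1471.
%ΔM = (1,005 − 1,700)/[(1,700+1,005)/2] = -695/1352.5 ≈ -0.5139.
E_I = %ΔQ/%ΔM ≈ 0.286.
E_I ∈ (0,1): normal good (necessity).

0.286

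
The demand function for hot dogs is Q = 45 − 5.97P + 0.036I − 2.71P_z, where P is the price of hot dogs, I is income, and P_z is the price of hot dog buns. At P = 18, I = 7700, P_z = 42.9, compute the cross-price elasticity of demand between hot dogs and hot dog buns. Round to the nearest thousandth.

-1.181

Q = 45 − 5.97(18) + 0.036(7700) − 2.71(42.9) = 45 − 107.46 + 277.2 − 116.259 = 98.481.
∂Q/∂P_z = −2.71, so E_xy = -2.71·(42.9/98.481) ≈ -1.181.
E_xy < 0: the goods are complements.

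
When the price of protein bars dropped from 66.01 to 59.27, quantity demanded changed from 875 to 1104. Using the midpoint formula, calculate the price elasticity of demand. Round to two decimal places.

-2.15

%Δq = (1104 − 875)/[(875 + 1104)/2] = 229/989.5 ≈ 0.2314.
%ΔP = (59.27 − 66.01)/[(66.01 + 59.27)/2] = -6.74/62.64 ≈ -0.1076.
Arc elasticity E = %Δq/%ΔP ≈ 0.2314/-0.1076 ≈ -2.15.
|E| > 1: demand is elastic over this range.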